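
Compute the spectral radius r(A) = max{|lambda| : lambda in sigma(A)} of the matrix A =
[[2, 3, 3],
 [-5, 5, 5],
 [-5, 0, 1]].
r(A) ≈ 6.5311

The eigenvalues of A are the roots of its characteristic polynomial. With M = A (coefficients from the trace, the sum of principal 2x2 minors, and det A):
  p(λ) = det(λ I - M) = λ^3 - 8λ^2 + 47λ - 25.
No integer candidate from the rational root theorem (±divisors of 25) is a root, so the roots are irrational. The cubic discriminant is Δ = -172791 < 0, so there is one real root and a complex-conjugate pair. p(0) = -25 and p(1) = 15 have opposite signs, so a root lies in (0, 1); Newton's method refines it to λ ≈ 0.5861. Dividing out (λ - (0.5861)) leaves approximately λ^2 - 7.4139λ + 42.6547. For λ^2 - 7.4139λ + 42.6547 the discriminant is -115.6529. It is negative, so the remaining roots are the complex-conjugate pair λ ≈ 3.7069 ± 5.3771i. Their product equals the constant term, so |λ|^2 ≈ 42.6547 and |λ| ≈ 6.5311.
Thus the eigenvalues (to 4 decimals) are 0.5861 (modulus 0.5861); 3.7069 ± 5.3771i (modulus 6.5311). The spectral radius is the largest modulus: r(A) ≈ 6.5311. (Cross-check: r(A) ≤ ||A||_2 ≈ 9.6219; equality holds whenever A is normal, though it can also hold for some non-normal A.)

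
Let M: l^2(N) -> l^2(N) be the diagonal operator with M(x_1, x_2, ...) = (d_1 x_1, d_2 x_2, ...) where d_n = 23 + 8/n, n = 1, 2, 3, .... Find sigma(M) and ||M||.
sigma(M) = {23 + 8/n : n ≥ 1} ∪ {23}; ||M|| = 31

A bounded diagonal operator on l^2 with diagonal entries d_n has spectrum equal to the closure of {d_n : n ≥ 1}: every d_n is an eigenvalue (with eigenvector e_n), so {d_n} ⊂ sigma(M); the spectrum is closed, so its closure is too; and for lambda not in the closure, (M - lambda I) has bounded inverse (the diagonal entries 1/(d_n - lambda) are bounded). For our sequence d_n = 23 + 8/n, n = 1, 2, 3, ...:
  - {d_n} = {23 + 8/n : n ≥ 1}; the only limit point is 23
  - closure = {23 + 8/n : n ≥ 1} ∪ {23}
For the norm: a diagonal operator has ||M|| = sup_n |d_n|. Here d_n = 23 + 8/n is positive and decreasing, so sup_n |d_n| = d_1 = 23 + 8 = 31. So ||M|| = 31.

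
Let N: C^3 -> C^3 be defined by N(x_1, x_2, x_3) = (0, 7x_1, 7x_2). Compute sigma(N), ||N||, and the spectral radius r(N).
sigma(N) = {0}; ||N|| = 7; r(N) = 0. (N is nilpotent with N^3 = 0.)

On C^3, N is a strictly lower-triangular matrix with 7 on the subdiagonal and zeros elsewhere, so its characteristic polynomial is lambda^3 and every eigenvalue is 0: sigma(N) = {0}. For the operator norm, N e_i = 7e_{i+1} for i = 1, ..., 2 and N e_3 = 0, so the singular values of N are 7 (with multiplicity 2) and 0; hence ||N|| = 7. The spectral radius r(N) = max|lambda| = 0. Note ||N|| > r(N) — characteristic of non-normal nilpotent operators. Indeed N^3 = 0.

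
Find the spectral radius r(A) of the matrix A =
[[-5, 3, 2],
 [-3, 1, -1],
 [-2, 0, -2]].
r(A) ≈ 4.0904

The eigenvalues of A are the roots of its characteristic polynomial. With M = A (coefficients from the trace, the sum of principal 2x2 minors, and det A):
  p(λ) = det(λ I - M) = λ^3 + 6λ^2 + 16λ - 2.
No integer candidate from the rational root theorem (±divisors of 2) is a root, so the roots are irrational. The cubic discriminant is Δ = -9004 < 0, so there is one real root and a complex-conjugate pair. p(0) = -2 and p(1) = 21 have opposite signs, so a root lies in (0, 1); Newton's method refines it to λ ≈ 0.1195. Dividing out (λ - (0.1195)) leaves approximately λ^2 + 6.1195λ + 16.7315. For λ^2 + 6.1195λ + 16.7315 the discriminant is -29.4773. It is negative, so the remaining roots are the complex-conjugate pair λ ≈ -3.0598 ± 2.7146i. Their product equals the constant term, so |λ|^2 ≈ 16.7315 and |λ| ≈ 4.0904.
Thus the eigenvalues (to 4 decimals) are 0.1195 (modulus 0.1195); -3.0598 ± 2.7146i (modulus 4.0904). The spectral radius is the largest modulus: r(A) ≈ 4.0904. (Cross-check: r(A) ≤ ||A||_2 ≈ 6.8869; equality holds whenever A is normal, though it can also hold for some non-normal A.)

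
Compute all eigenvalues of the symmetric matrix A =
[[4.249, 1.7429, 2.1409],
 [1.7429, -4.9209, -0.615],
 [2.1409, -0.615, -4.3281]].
sigma(A) ≈ {-6, -4, 5}

A is real symmetric, so its spectrum consists of real eigenvalues. Expanding the characteristic polynomial of the displayed matrix gives
  det(λ I - A) = p(λ) = λ^3 + (5)λ^2 + (-26)λ + (-120.0013).
Solving p(λ) = 0 yields eigenvalues ≈ -6, -4, 5. (A is shown rounded to 4 decimals, so these recover the underlying integer eigenvalues to within that precision.)
Verification: the trace of A = -5 equals the sum of eigenvalues -5, and det(A) ≈ 120.0013 matches the eigenvalue product 120.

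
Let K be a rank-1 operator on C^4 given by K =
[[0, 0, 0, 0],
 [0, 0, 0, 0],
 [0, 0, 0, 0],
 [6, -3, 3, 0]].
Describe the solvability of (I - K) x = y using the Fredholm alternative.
(I - K) is invertible (det(I - K) = 1 ≠ 0), so for every y in C^4 the equation (I - K) x = y has a unique solution.

K has rank 1, so it is an outer product K = u v^T: every row of K is a multiple of one row vector. Reading off the entries, u = (0, 0, 0, 3) and v = (2, -1, 1, 0) (row i of K equals u_i·v^T). A rank-one matrix u v^T satisfies K u = u (v·u) and kills the (3)-dimensional subspace v^⊥, so its characteristic polynomial is lambda^3 (lambda - v·u) with v·u = tr K = 0. Hence the eigenvalues of I - K are 1 (multiplicity 3) and 1 - (0) = 1, so det(I - K) = 1. (Direct check: I - K =
[[1, 0, 0, 0],
 [0, 1, 0, 0],
 [0, 0, 1, 0],
 [-6, 3, -3, 1]]
has determinant 1.) The finite-dimensional Fredholm alternative says: either (I - K) is invertible, or ker(I - K) ≠ {0} and then range(I - K) = ker((I - K)^*)^⊥, with dim ker(I - K) = dim ker((I - K)^*). Since det(I - K) ≠ 0, 1 is not an eigenvalue of K and ker(I - K) = {0}, so we are in the first case: for every y there is a unique x = (I - K)^(-1) y. Explicitly, by the Sherman–Morrison formula, (I - u v^T)^(-1) = I + u v^T/(1 - v·u), i.e. (I - K)^(-1) = I + K.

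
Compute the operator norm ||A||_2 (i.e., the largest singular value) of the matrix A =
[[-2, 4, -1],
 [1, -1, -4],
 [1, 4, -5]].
||A||_2 ≈ 7.6229 (= sqrt(largest eigenvalue of A^T A))

||A||_2 = sigma_max(A) = sqrt(lambda_max(A^T A)). Form the symmetric matrix M = A^T A =
[[6, -5, -7],
 [-5, 33, -20],
 [-7, -20, 42]].
Its characteristic polynomial (trace, sum of principal 2x2 minors, determinant of M give the coefficients) is
  p(λ) = det(λ I - M) = λ^3 - 81λ^2 + 1362λ - 1849.
No integer candidate from the rational root theorem (±divisors of 1849) is a root, so the roots are irrational. The cubic discriminant is Δ = 1713555513 > 0, so there are three distinct real roots. p(1) = -567 and p(2) = 559 have opposite signs, so a root lies in (1, 2); Newton's method refines it to λ ≈ 1.4866. p(21) = 293 and p(22) = -441 have opposite signs, so a root lies in (21, 22); Newton's method refines it to λ ≈ 21.4046. p(58) = -225 and p(59) = 1927 have opposite signs, so a root lies in (58, 59); Newton's method refines it to λ ≈ 58.1088. Check (Vieta): the three roots sum to 81, matching tr M = 81.
So the eigenvalues of A^T A are ≈ 1.4866, 21.4046, 58.1088 (all ≥ 0, as they must be for A^T A). The largest is λ_max ≈ 58.1088, hence ||A||_2 = sqrt(λ_max) ≈ 7.6229.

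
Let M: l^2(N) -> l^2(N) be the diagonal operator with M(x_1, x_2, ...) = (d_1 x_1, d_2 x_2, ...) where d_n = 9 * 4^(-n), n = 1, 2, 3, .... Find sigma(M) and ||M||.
sigma(M) = {9 * 4^(-n) : n ≥ 1} ∪ {0}; ||M|| = 9/4

A bounded diagonal operator on l^2 with diagonal entries d_n has spectrum equal to the closure of {d_n : n ≥ 1}: every d_n is an eigenvalue (with eigenvector e_n), so {d_n} ⊂ sigma(M); the spectrum is closed, so its closure is too; and for lambda not in the closure, (M - lambda I) has bounded inverse (the diagonal entries 1/(d_n - lambda) are bounded). For our sequence d_n = 9 * 4^(-n), n = 1, 2, 3, ...:
  - {d_n} = {9 * 4^(-n) : n ≥ 1}; the only limit point is 0
  - closure = {9 * 4^(-n) : n ≥ 1} ∪ {0}
For the norm: a diagonal operator has ||M|| = sup_n |d_n|. Here d_n = 9 * 4^(-n) is positive and decreasing, so sup_n |d_n| = d_1 = 9/4. So ||M|| = 9/4.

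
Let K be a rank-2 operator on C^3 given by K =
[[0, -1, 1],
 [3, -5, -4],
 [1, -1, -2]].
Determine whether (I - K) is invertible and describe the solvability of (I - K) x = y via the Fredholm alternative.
(I - K) is invertible (det(I - K) = 16 ≠ 0), so for every y in C^3 the equation (I - K) x = y has a unique solution.

K has rank 2 and factors as K = U V^T = u1 v1^T + u2 v2^T with u1 = (-1, 1, 1), v1 = (2, -3, -3), u2 = (2, 1, -1), v2 = (1, -2, -1) (multiplying out reproduces the displayed K). The nonzero eigenvalues of U V^T coincide with those of the 2 x 2 matrix G = V^T U = [[v1·u1, v1·u2], [v2·u1, v2·u2]] = [[-8, 4], [-4, 1]], and by the Sylvester determinant identity det(I_3 - U V^T) = det(I_2 - V^T U) = det([[9, -4], [4, 0]]) = (9)(0) - (-4)(4) = 16. (Direct check: I - K =
[[1, 1, -1],
 [-3, 6, 4],
 [-1, 1, 3]]
has determinant 16.) The finite-dimensional Fredholm alternative says: either (I - K) is invertible, or ker(I - K) ≠ {0} and then range(I - K) = ker((I - K)^*)^⊥, with dim ker(I - K) = dim ker((I - K)^*). Since det(I - K) ≠ 0, 1 is not an eigenvalue of K and ker(I - K) = {0}, so we are in the first case: for every y there is a unique x = (I - K)^(-1) y. (Explicitly, by the Woodbury identity, (I - U V^T)^(-1) = I + U (I_2 - G)^(-1) V^T.)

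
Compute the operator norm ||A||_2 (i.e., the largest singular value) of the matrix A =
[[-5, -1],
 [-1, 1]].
||A||_2 = sqrt((28 + sqrt(640))/2) ≈ 5.1623 (= sqrt(largest eigenvalue of A^T A))

||A||_2 = sigma_max(A) = sqrt(lambda_max(A^T A)). Form the symmetric matrix M = A^T A =
[[26, 4],
 [4, 2]].
Its characteristic polynomial (trace, determinant of M give the coefficients) is
  p(λ) = det(λ I - M) = λ^2 - 28λ + 36.
For λ^2 - 28λ + 36 the discriminant is 640. It is nonnegative but not a perfect square, so the roots are real and irrational: λ = (28 ± sqrt(640))/2 ≈ 26.6491, 1.3509.
So the eigenvalues of A^T A are ≈ 1.3509, 26.6491 (all ≥ 0, as they must be for A^T A). The largest is λ_max = (28 + sqrt(640))/2 ≈ 26.6491, hence ||A||_2 = sqrt(λ_max) = sqrt((28 + sqrt(640))/2) ≈ 5.1623.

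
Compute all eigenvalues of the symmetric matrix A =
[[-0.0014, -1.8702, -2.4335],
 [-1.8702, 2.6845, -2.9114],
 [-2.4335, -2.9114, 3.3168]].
sigma(A) ≈ {-3, 3, 6}

A is real symmetric, so its spectrum consists of real eigenvalues. Expanding the characteristic polynomial of the displayed matrix gives
  det(λ I - A) = p(λ) = λ^3 + (-6)λ^2 + (-9)λ + (54).
Solving p(λ) = 0 yields eigenvalues ≈ -3, 3, 6. (A is shown rounded to 4 decimals, so these recover the underlying integer eigenvalues to within that precision.)
Verification: the trace of A = 6 equals the sum of eigenvalues 6, and det(A) ≈ -53.9993 matches the eigenvalue product -54.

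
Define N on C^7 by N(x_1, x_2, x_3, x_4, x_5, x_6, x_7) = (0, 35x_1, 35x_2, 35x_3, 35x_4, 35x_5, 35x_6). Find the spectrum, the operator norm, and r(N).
sigma(N) = {0}; ||N|| = 35; r(N) = 0. (N is nilpotent with N^7 = 0.)

On C^7, N is a strictly lower-triangular matrix with 35 on the subdiagonal and zeros elsewhere, so its characteristic polynomial is lambda^7 and every eigenvalue is 0: sigma(N) = {0}. For the operator norm, N e_i = 35e_{i+1} for i = 1, ..., 6 and N e_7 = 0, so the singular values of N are 35 (with multiplicity 6) and 0; hence ||N|| = 35. The spectral radius r(N) = max|lambda| = 0. Note ||N|| > r(N) — characteristic of non-normal nilpotent operators. Indeed N^7 = 0.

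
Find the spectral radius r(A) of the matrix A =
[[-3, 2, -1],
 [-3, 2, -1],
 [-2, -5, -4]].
r(A) = (5 + sqrt(37))/2 ≈ 5.5414

The eigenvalues of A are the roots of its characteristic polynomial. With M = A (coefficients from the trace, the sum of principal 2x2 minors, and det A):
  p(λ) = det(λ I - M) = λ^3 + 5λ^2 - 3λ.
The constant term is 0, so λ = 0 is a root. Dividing out λ leaves p(λ) = λ(λ^2 + 5λ - 3). For λ^2 + 5λ - 3 the discriminant is 37. It is nonnegative but not a perfect square, so the roots are real and irrational: λ = (-5 ± sqrt(37))/2 ≈ 0.5414, -5.5414.
Thus the eigenvalues (to 4 decimals) are 0.5414 (modulus 0.5414); -5.5414 (modulus 5.5414); 0 (modulus 0). The spectral radius is the largest modulus: r(A) = (5 + sqrt(37))/2 ≈ 5.5414. (Cross-check: r(A) ≤ ||A||_2 ≈ 6.7082; equality holds whenever A is normal, though it can also hold for some non-normal A.)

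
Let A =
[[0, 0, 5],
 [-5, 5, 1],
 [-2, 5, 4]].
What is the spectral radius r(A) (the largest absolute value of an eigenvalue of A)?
r(A) ≈ 6.5949

The eigenvalues of A are the roots of its characteristic polynomial. With M = A (coefficients from the trace, the sum of principal 2x2 minors, and det A):
  p(λ) = det(λ I - M) = λ^3 - 9λ^2 + 25λ + 75.
No integer candidate from the rational root theorem (±divisors of 75) is a root, so the roots are irrational. The cubic discriminant is Δ = -248800 < 0, so there is one real root and a complex-conjugate pair. p(-2) = -19 and p(-1) = 40 have opposite signs, so a root lies in (-2, -1); Newton's method refines it to λ ≈ -1.7244. Dividing out (λ - (-1.7244)) leaves approximately λ^2 - 10.7244λ + 43.4932. For λ^2 - 10.7244λ + 43.4932 the discriminant is -58.96. It is negative, so the remaining roots are the complex-conjugate pair λ ≈ 5.3622 ± 3.8393i. Their product equals the constant term, so |λ|^2 ≈ 43.4932 and |λ| ≈ 6.5949.
Thus the eigenvalues (to 4 decimals) are -1.7244 (modulus 1.7244); 5.3622 ± 3.8393i (modulus 6.5949). The spectral radius is the largest modulus: r(A) ≈ 6.5949. (Cross-check: r(A) ≤ ||A||_2 ≈ 9.5753; equality holds whenever A is normal, though it can also hold for some non-normal A.)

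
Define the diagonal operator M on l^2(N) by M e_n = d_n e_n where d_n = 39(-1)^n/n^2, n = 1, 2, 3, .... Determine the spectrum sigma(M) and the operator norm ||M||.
sigma(M) = {39(-1)^n/n^2 : n ≥ 1} ∪ {0}; ||M|| = 39

A bounded diagonal operator on l^2 with diagonal entries d_n has spectrum equal to the closure of {d_n : n ≥ 1}: every d_n is an eigenvalue (with eigenvector e_n), so {d_n} ⊂ sigma(M); the spectrum is closed, so its closure is too; and for lambda not in the closure, (M - lambda I) has bounded inverse (the diagonal entries 1/(d_n - lambda) are bounded). For our sequence d_n = 39(-1)^n/n^2, n = 1, 2, 3, ...:
  - {d_n} = {39(-1)^n/n^2 : n ≥ 1}; the only limit point is 0
  - closure = {39(-1)^n/n^2 : n ≥ 1} ∪ {0}
For the norm: a diagonal operator has ||M|| = sup_n |d_n|. Here |d_n| = 39/n^2 is decreasing, so sup_n |d_n| = |d_1| = 39. So ||M|| = 39.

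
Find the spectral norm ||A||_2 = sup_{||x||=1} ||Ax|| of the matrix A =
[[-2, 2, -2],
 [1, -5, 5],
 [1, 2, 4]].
||A||_2 ≈ 8.0305 (= sqrt(largest eigenvalue of A^T A))

||A||_2 = sigma_max(A) = sqrt(lambda_max(A^T A)). Form the symmetric matrix M = A^T A =
[[6, -7, 13],
 [-7, 33, -21],
 [13, -21, 45]].
Its characteristic polynomial (trace, sum of principal 2x2 minors, determinant of M give the coefficients) is
  p(λ) = det(λ I - M) = λ^3 - 84λ^2 + 1294λ - 2304.
No integer candidate from the rational root theorem (±divisors of 2304) is a root, so the roots are irrational. The cubic discriminant is Δ = 2050092896 > 0, so there are three distinct real roots. p(2) = -44 and p(3) = 849 have opposite signs, so a root lies in (2, 3); Newton's method refines it to λ ≈ 2.0455. p(17) = 331 and p(18) = -396 have opposite signs, so a root lies in (17, 18); Newton's method refines it to λ ≈ 17.4661. p(64) = -1408 and p(65) = 1531 have opposite signs, so a root lies in (64, 65); Newton's method refines it to λ ≈ 64.4884. Check (Vieta): the three roots sum to 84, matching tr M = 84.
So the eigenvalues of A^T A are ≈ 2.0455, 17.4661, 64.4884 (all ≥ 0, as they must be for A^T A). The largest is λ_max ≈ 64.4884, hence ||A||_2 = sqrt(λ_max) ≈ 8.0305.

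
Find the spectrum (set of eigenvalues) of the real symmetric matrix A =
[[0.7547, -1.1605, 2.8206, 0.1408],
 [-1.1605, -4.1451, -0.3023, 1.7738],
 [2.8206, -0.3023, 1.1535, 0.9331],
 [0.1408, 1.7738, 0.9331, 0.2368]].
sigma(A) ≈ {-5, -2, 1, 4}

A is real symmetric, so its spectrum consists of real eigenvalues. Expanding the characteristic polynomial of the displayed matrix gives
  det(λ I - A) = p(λ) = λ^4 + (2)λ^3 + (-21)λ^2 + (-22.0024)λ + (39.998).
Solving p(λ) = 0 yields eigenvalues ≈ -5, -2, 1, 4. (A is shown rounded to 4 decimals, so these recover the underlying integer eigenvalues to within that precision.)
Verification: the trace of A = -2 equals the sum of eigenvalues -2, and det(A) ≈ 39.9980 matches the eigenvalue product 40.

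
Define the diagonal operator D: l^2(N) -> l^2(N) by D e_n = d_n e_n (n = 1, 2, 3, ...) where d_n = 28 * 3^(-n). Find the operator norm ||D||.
||D|| = 28/3 (attained at n = 1)

For D diagonal, ||D|| = sup_n |d_n|. The sequence d_n = 28 * 3^(-n) is positive and strictly decreasing (ratio 3^(-1) < 1), so the supremum is d_1 = 28/3. Hence ||D|| = 28/3.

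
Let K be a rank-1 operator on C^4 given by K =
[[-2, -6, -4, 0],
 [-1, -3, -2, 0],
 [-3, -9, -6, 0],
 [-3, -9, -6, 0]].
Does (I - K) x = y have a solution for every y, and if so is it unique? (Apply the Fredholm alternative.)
(I - K) is invertible (det(I - K) = 12 ≠ 0), so for every y in C^4 the equation (I - K) x = y has a unique solution.

K has rank 1, so it is an outer product K = u v^T: every row of K is a multiple of one row vector. Reading off the entries, u = (2, 1, 3, 3) and v = (-1, -3, -2, 0) (row i of K equals u_i·v^T). A rank-one matrix u v^T satisfies K u = u (v·u) and kills the (3)-dimensional subspace v^⊥, so its characteristic polynomial is lambda^3 (lambda - v·u) with v·u = tr K = -11. Hence the eigenvalues of I - K are 1 (multiplicity 3) and 1 - (-11) = 12, so det(I - K) = 12. (Direct check: I - K =
[[3, 6, 4, 0],
 [1, 4, 2, 0],
 [3, 9, 7, 0],
 [3, 9, 6, 1]]
has determinant 12.) The finite-dimensional Fredholm alternative says: either (I - K) is invertible, or ker(I - K) ≠ {0} and then range(I - K) = ker((I - K)^*)^⊥, with dim ker(I - K) = dim ker((I - K)^*). Since det(I - K) ≠ 0, 1 is not an eigenvalue of K and ker(I - K) = {0}, so we are in the first case: for every y there is a unique x = (I - K)^(-1) y. Explicitly, by the Sherman–Morrison formula, (I - u v^T)^(-1) = I + u v^T/(1 - v·u), i.e. (I - K)^(-1) = I + K/(12).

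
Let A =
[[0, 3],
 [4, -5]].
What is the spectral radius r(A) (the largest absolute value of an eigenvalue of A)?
r(A) = (5 + sqrt(73))/2 ≈ 6.772

The eigenvalues of A are the roots of its characteristic polynomial. With M = A (coefficients from the trace and determinant):
  p(λ) = det(λ I - M) = λ^2 + 5λ - 12.
For λ^2 + 5λ - 12 the discriminant is 73. It is nonnegative but not a perfect square, so the roots are real and irrational: λ = (-5 ± sqrt(73))/2 ≈ 1.772, -6.772.
Thus the eigenvalues (to 4 decimals) are 1.772 (modulus 1.772); -6.772 (modulus 6.772). The spectral radius is the largest modulus: r(A) = (5 + sqrt(73))/2 ≈ 6.772. (Cross-check: r(A) ≤ ||A||_2 ≈ 6.8507; equality holds whenever A is normal, though it can also hold for some non-normal A.)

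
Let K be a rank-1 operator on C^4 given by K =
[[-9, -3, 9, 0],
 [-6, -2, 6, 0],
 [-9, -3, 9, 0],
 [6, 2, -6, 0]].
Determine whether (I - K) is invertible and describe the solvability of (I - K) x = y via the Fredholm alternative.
(I - K) is invertible (det(I - K) = 3 ≠ 0), so for every y in C^4 the equation (I - K) x = y has a unique solution.

K has rank 1, so it is an outer product K = u v^T: every row of K is a multiple of one row vector. Reading off the entries, u = (3, 2, 3, -2) and v = (-3, -1, 3, 0) (row i of K equals u_i·v^T). A rank-one matrix u v^T satisfies K u = u (v·u) and kills the (3)-dimensional subspace v^⊥, so its characteristic polynomial is lambda^3 (lambda - v·u) with v·u = tr K = -2. Hence the eigenvalues of I - K are 1 (multiplicity 3) and 1 - (-2) = 3, so det(I - K) = 3. (Direct check: I - K =
[[10, 3, -9, 0],
 [6, 3, -6, 0],
 [9, 3, -8, 0],
 [-6, -2, 6, 1]]
has determinant 3.) The finite-dimensional Fredholm alternative says: either (I - K) is invertible, or ker(I - K) ≠ {0} and then range(I - K) = ker((I - K)^*)^⊥, with dim ker(I - K) = dim ker((I - K)^*). Since det(I - K) ≠ 0, 1 is not an eigenvalue of K and ker(I - K) = {0}, so we are in the first case: for every y there is a unique x = (I - K)^(-1) y. Explicitly, by the Sherman–Morrison formula, (I - u v^T)^(-1) = I + u v^T/(1 - v·u), i.e. (I - K)^(-1) = I + K/(3).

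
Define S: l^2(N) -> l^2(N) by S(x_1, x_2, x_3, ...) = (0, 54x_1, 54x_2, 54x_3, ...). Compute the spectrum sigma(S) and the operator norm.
sigma(S) = closed disk {z in C : |z| ≤ 54}; ||S|| = 54

Note S = 54·U where U is the unit right shift (U x)_k = x_{k-1} (with x_0 := 0); so ||S|| = 54||U|| and sigma(S) = 54·sigma(U). ||S x||^2 = sum_{k≥1} |54x_k|^2 = 2916||x||^2, so ||S|| = 54 and sigma(S) ⊂ {|z| ≤ 54}. For any |lambda| < 54, the equation (S - lambda I) x = 0 forces x_1 = 0, then 54x_k = lambda x_{k+1} ⇒ x = 0, so S has no eigenvalues. But (S - lambda I) is not surjective for |lambda| < 54: solving (S - lambda I) x = e_1 would require x_n proportional to (lambda/54)^(-n), which is not in l^2. So every |lambda| < 54 lies in the residual spectrum. The boundary |lambda| = 54 is in the approximate point spectrum (the spectrum is closed). Hence sigma(S) is the closed disk of radius 54.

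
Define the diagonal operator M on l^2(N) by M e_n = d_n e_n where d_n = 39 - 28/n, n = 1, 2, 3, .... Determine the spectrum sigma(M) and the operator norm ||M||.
sigma(M) = {39 - 28/n : n ≥ 1} ∪ {39}; ||M|| = 39

A bounded diagonal operator on l^2 with diagonal entries d_n has spectrum equal to the closure of {d_n : n ≥ 1}: every d_n is an eigenvalue (with eigenvector e_n), so {d_n} ⊂ sigma(M); the spectrum is closed, so its closure is too; and for lambda not in the closure, (M - lambda I) has bounded inverse (the diagonal entries 1/(d_n - lambda) are bounded). For our sequence d_n = 39 - 28/n, n = 1, 2, 3, ...:
  - {d_n} = {39 - 28/n : n ≥ 1}; the only limit point is 39
  - closure = {39 - 28/n : n ≥ 1} ∪ {39}
For the norm: a diagonal operator has ||M|| = sup_n |d_n|. Here d_n = 39 - 28/n increases monotonically from d_1 = 11 toward 39, with all terms in [11, 39); so sup_n |d_n| = 39 (the supremum is the limit, not attained). So ||M|| = 39.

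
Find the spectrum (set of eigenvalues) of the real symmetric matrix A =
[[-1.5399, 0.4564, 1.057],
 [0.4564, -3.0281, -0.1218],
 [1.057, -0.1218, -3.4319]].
sigma(A) ≈ {-4, -3, -1}

A is real symmetric, so its spectrum consists of real eigenvalues. Expanding the characteristic polynomial of the displayed matrix gives
  det(λ I - A) = p(λ) = λ^3 + (8)λ^2 + (19)λ + (12).
Solving p(λ) = 0 yields eigenvalues ≈ -4, -3, -1. (A is shown rounded to 4 decimals, so these recover the underlying integer eigenvalues to within that precision.)
Verification: the trace of A = -8 equals the sum of eigenvalues -8, and det(A) ≈ -11.9995 matches the eigenvalue product -12.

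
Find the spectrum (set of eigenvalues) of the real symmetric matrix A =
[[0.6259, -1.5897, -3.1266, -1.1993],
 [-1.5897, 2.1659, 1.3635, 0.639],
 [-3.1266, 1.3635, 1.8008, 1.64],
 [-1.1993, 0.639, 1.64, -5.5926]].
sigma(A) ≈ {-6, -2, 1, 6}

A is real symmetric, so its spectrum consists of real eigenvalues. Expanding the characteristic polynomial of the displayed matrix gives
  det(λ I - A) = p(λ) = λ^4 + (1)λ^3 + (-38)λ^2 + (-36)λ + (71.9988).
Solving p(λ) = 0 yields eigenvalues ≈ -6, -2, 1, 6. (A is shown rounded to 4 decimals, so these recover the underlying integer eigenvalues to within that precision.)
Verification: the trace of A = -1 equals the sum of eigenvalues -1, and det(A) ≈ 71.9988 matches the eigenvalue product 72.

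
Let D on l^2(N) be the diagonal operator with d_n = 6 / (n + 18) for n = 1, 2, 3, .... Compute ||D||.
||D|| = 6/19 (attained at n = 1)

For D diagonal, ||D|| = sup_n |d_n| = sup_n 6/(n + 18). This is positive and strictly decreasing in n, so the supremum is attained at n = 1: d_1 = 6/(1 + 18) = 6/19. Hence ||D|| = 6/19.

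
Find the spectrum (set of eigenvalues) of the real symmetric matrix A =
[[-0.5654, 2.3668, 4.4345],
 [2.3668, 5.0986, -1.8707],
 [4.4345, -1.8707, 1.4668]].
sigma(A) ≈ {-5, 5, 6}

A is real symmetric, so its spectrum consists of real eigenvalues. Expanding the characteristic polynomial of the displayed matrix gives
  det(λ I - A) = p(λ) = λ^3 + (-6)λ^2 + (-25)λ + (149.9975).
Solving p(λ) = 0 yields eigenvalues ≈ -5, 5, 6. (A is shown rounded to 4 decimals, so these recover the underlying integer eigenvalues to within that precision.)
Verification: the trace of A = 6 equals the sum of eigenvalues 6, and det(A) ≈ -149.9975 matches the eigenvalue product -150.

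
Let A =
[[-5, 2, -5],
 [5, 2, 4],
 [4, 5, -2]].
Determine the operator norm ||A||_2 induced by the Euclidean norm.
||A||_2 ≈ 9.7627 (= sqrt(largest eigenvalue of A^T A))

||A||_2 = sigma_max(A) = sqrt(lambda_max(A^T A)). Form the symmetric matrix M = A^T A =
[[66, 20, 37],
 [20, 33, -12],
 [37, -12, 45]].
Its characteristic polynomial (trace, sum of principal 2x2 minors, determinant of M give the coefficients) is
  p(λ) = det(λ I - M) = λ^3 - 144λ^2 + 4720λ - 7569.
No integer candidate from the rational root theorem (±divisors of 7569) is a root, so the roots are irrational. The cubic discriminant is Δ = 41999197829 > 0, so there are three distinct real roots. p(1) = -2992 and p(2) = 1303 have opposite signs, so a root lies in (1, 2); Newton's method refines it to λ ≈ 1.6897. p(46) = 2183 and p(47) = -2 have opposite signs, so a root lies in (46, 47); Newton's method refines it to λ ≈ 46.9991. p(95) = -1394 and p(96) = 3183 have opposite signs, so a root lies in (95, 96); Newton's method refines it to λ ≈ 95.3112. Check (Vieta): the three roots sum to 144, matching tr M = 144.
So the eigenvalues of A^T A are ≈ 1.6897, 46.9991, 95.3112 (all ≥ 0, as they must be for A^T A). The largest is λ_max ≈ 95.3112, hence ||A||_2 = sqrt(λ_max) ≈ 9.7627.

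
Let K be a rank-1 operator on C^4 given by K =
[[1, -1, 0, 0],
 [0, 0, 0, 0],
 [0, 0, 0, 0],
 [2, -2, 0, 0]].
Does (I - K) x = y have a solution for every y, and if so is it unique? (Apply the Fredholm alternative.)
(I - K) is singular (det(I - K) = 0, i.e. 1 ∈ sigma(K)). (I - K) x = y is solvable iff y ⊥ ker((I - K)^*) = span{(1, -1, 0, 0)}, i.e. iff y_1 - y_2 = 0. When solvable, the solutions are x = y + c·(1, 0, 0, 2), c arbitrary (ker(I - K) = span{(1, 0, 0, 2)}, dimension 1).

K has rank 1, so it is an outer product K = u v^T: every row of K is a multiple of one row vector. Reading off the entries, u = (1, 0, 0, 2) and v = (1, -1, 0, 0) (row i of K equals u_i·v^T). A rank-one matrix u v^T satisfies K u = u (v·u) and kills the (3)-dimensional subspace v^⊥, so its characteristic polynomial is lambda^3 (lambda - v·u) with v·u = tr K = 1. Hence the eigenvalues of I - K are 1 (multiplicity 3) and 1 - (1) = 0, so det(I - K) = 0. (Direct check: I - K =
[[0, 1, 0, 0],
 [0, 1, 0, 0],
 [0, 0, 1, 0],
 [-2, 2, 0, 1]]
has determinant 0.) So 1 is an eigenvalue of K and (I - K) is not invertible. The finite-dimensional Fredholm alternative says: either (I - K) is invertible, or ker(I - K) ≠ {0} and then range(I - K) = ker((I - K)^*)^⊥, with dim ker(I - K) = dim ker((I - K)^*). We are in the second case, so we need both kernels. Kernel of I - K: (I - K) u = u - u (v·u) = u - u = 0, so ker(I - K) = span{u} = span{(1, 0, 0, 2)} (it is exactly 1-dimensional because rank(I - K) = 3). Kernel of the adjoint: K is real, so (I - K)^* = I - K^T = I - v u^T, and (I - v u^T) v = v - v (u·v) = 0; hence ker((I - K)^*) = span{v} = span{(1, -1, 0, 0)}. Therefore (I - K) x = y is solvable iff <y, v> = 0, i.e. iff y_1 - y_2 = 0. When this holds, K y = u (v·y) = 0, so (I - K) y = y and x = y is a particular solution; the full solution set is the line x = y + c·u = y + c·(1, 0, 0, 2), c ∈ C.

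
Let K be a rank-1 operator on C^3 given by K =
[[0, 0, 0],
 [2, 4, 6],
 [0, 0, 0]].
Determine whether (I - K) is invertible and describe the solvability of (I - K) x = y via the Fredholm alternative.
(I - K) is invertible (det(I - K) = -3 ≠ 0), so for every y in C^3 the equation (I - K) x = y has a unique solution.

K has rank 1, so it is an outer product K = u v^T: every row of K is a multiple of one row vector. Reading off the entries, u = (0, -2, 0) and v = (-1, -2, -3) (row i of K equals u_i·v^T). A rank-one matrix u v^T satisfies K u = u (v·u) and kills the (2)-dimensional subspace v^⊥, so its characteristic polynomial is lambda^2 (lambda - v·u) with v·u = tr K = 4. Hence the eigenvalues of I - K are 1 (multiplicity 2) and 1 - (4) = -3, so det(I - K) = -3. (Direct check: I - K =
[[1, 0, 0],
 [-2, -3, -6],
 [0, 0, 1]]
has determinant -3.) The finite-dimensional Fredholm alternative says: either (I - K) is invertible, or ker(I - K) ≠ {0} and then range(I - K) = ker((I - K)^*)^⊥, with dim ker(I - K) = dim ker((I - K)^*). Since det(I - K) ≠ 0, 1 is not an eigenvalue of K and ker(I - K) = {0}, so we are in the first case: for every y there is a unique x = (I - K)^(-1) y. Explicitly, by the Sherman–Morrison formula, (I - u v^T)^(-1) = I + u v^T/(1 - v·u), i.e. (I - K)^(-1) = I + K/(-3).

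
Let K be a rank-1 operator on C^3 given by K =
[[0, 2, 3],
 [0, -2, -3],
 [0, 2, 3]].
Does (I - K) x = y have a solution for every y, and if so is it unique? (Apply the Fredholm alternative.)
(I - K) is singular (det(I - K) = 0, i.e. 1 ∈ sigma(K)). (I - K) x = y is solvable iff y ⊥ ker((I - K)^*) = span{(0, 2, 3)}, i.e. iff 2y_2 + 3y_3 = 0. When solvable, the solutions are x = y + c·(1, -1, 1), c arbitrary (ker(I - K) = span{(1, -1, 1)}, dimension 1).

K has rank 1, so it is an outer product K = u v^T: every row of K is a multiple of one row vector. Reading off the entries, u = (1, -1, 1) and v = (0, 2, 3) (row i of K equals u_i·v^T). A rank-one matrix u v^T satisfies K u = u (v·u) and kills the (2)-dimensional subspace v^⊥, so its characteristic polynomial is lambda^2 (lambda - v·u) with v·u = tr K = 1. Hence the eigenvalues of I - K are 1 (multiplicity 2) and 1 - (1) = 0, so det(I - K) = 0. (Direct check: I - K =
[[1, -2, -3],
 [0, 3, 3],
 [0, -2, -2]]
has determinant 0.) So 1 is an eigenvalue of K and (I - K) is not invertible. The finite-dimensional Fredholm alternative says: either (I - K) is invertible, or ker(I - K) ≠ {0} and then range(I - K) = ker((I - K)^*)^⊥, with dim ker(I - K) = dim ker((I - K)^*). We are in the second case, so we need both kernels. Kernel of I - K: (I - K) u = u - u (v·u) = u - u = 0, so ker(I - K) = span{u} = span{(1, -1, 1)} (it is exactly 1-dimensional because rank(I - K) = 2). Kernel of the adjoint: K is real, so (I - K)^* = I - K^T = I - v u^T, and (I - v u^T) v = v - v (u·v) = 0; hence ker((I - K)^*) = span{v} = span{(0, 2, 3)}. Therefore (I - K) x = y is solvable iff <y, v> = 0, i.e. iff 2y_2 + 3y_3 = 0. When this holds, K y = u (v·y) = 0, so (I - K) y = y and x = y is a particular solution; the full solution set is the line x = y + c·u = y + c·(1, -1, 1), c ∈ C.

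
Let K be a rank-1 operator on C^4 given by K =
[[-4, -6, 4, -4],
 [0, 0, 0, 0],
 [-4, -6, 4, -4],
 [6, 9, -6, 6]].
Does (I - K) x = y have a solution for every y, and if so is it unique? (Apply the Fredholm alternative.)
(I - K) is invertible (det(I - K) = -5 ≠ 0), so for every y in C^4 the equation (I - K) x = y has a unique solution.

K has rank 1, so it is an outer product K = u v^T: every row of K is a multiple of one row vector. Reading off the entries, u = (2, 0, 2, -3) and v = (-2, -3, 2, -2) (row i of K equals u_i·v^T). A rank-one matrix u v^T satisfies K u = u (v·u) and kills the (3)-dimensional subspace v^⊥, so its characteristic polynomial is lambda^3 (lambda - v·u) with v·u = tr K = 6. Hence the eigenvalues of I - K are 1 (multiplicity 3) and 1 - (6) = -5, so det(I - K) = -5. (Direct check: I - K =
[[5, 6, -4, 4],
 [0, 1, 0, 0],
 [4, 6, -3, 4],
 [-6, -9, 6, -5]]
has determinant -5.) The finite-dimensional Fredholm alternative says: either (I - K) is invertible, or ker(I - K) ≠ {0} and then range(I - K) = ker((I - K)^*)^⊥, with dim ker(I - K) = dim ker((I - K)^*). Since det(I - K) ≠ 0, 1 is not an eigenvalue of K and ker(I - K) = {0}, so we are in the first case: for every y there is a unique x = (I - K)^(-1) y. Explicitly, by the Sherman–Morrison formula, (I - u v^T)^(-1) = I + u v^T/(1 - v·u), i.e. (I - K)^(-1) = I + K/(-5).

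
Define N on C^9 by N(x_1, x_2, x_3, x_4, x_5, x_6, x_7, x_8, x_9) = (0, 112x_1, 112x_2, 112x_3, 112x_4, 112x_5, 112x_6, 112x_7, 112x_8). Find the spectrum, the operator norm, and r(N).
sigma(N) = {0}; ||N|| = 112; r(N) = 0. (N is nilpotent with N^9 = 0.)

On C^9, N is a strictly lower-triangular matrix with 112 on the subdiagonal and zeros elsewhere, so its characteristic polynomial is lambda^9 and every eigenvalue is 0: sigma(N) = {0}. For the operator norm, N e_i = 112e_{i+1} for i = 1, ..., 8 and N e_9 = 0, so the singular values of N are 112 (with multiplicity 8) and 0; hence ||N|| = 112. The spectral radius r(N) = max|lambda| = 0. Note ||N|| > r(N) — characteristic of non-normal nilpotent operators. Indeed N^9 = 0.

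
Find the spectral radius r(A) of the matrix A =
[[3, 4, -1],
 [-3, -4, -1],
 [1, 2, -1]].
r(A) ≈ 2.4165

The eigenvalues of A are the roots of its characteristic polynomial. With M = A (coefficients from the trace, the sum of principal 2x2 minors, and det A):
  p(λ) = det(λ I - M) = λ^3 + 2λ^2 + 4λ - 4.
No integer candidate from the rational root theorem (±divisors of 4) is a root, so the roots are irrational. The cubic discriminant is Δ = -1072 < 0, so there is one real root and a complex-conjugate pair. p(0) = -4 and p(1) = 3 have opposite signs, so a root lies in (0, 1); Newton's method refines it to λ ≈ 0.685. Dividing out (λ - (0.685)) leaves approximately λ^2 + 2.685λ + 5.8393. For λ^2 + 2.685λ + 5.8393 the discriminant is -16.1478. It is negative, so the remaining roots are the complex-conjugate pair λ ≈ -1.3425 ± 2.0092i. Their product equals the constant term, so |λ|^2 ≈ 5.8393 and |λ| ≈ 2.4165.
Thus the eigenvalues (to 4 decimals) are 0.685 (modulus 0.685); -1.3425 ± 2.0092i (modulus 2.4165). The spectral radius is the largest modulus: r(A) ≈ 2.4165. (Cross-check: r(A) ≤ ||A||_2 ≈ 7.4127; equality holds whenever A is normal, though it can also hold for some non-normal A.)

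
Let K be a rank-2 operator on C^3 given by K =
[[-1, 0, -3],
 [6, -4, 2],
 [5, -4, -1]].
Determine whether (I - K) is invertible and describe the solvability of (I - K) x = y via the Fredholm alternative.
(I - K) is invertible (det(I - K) = 39 ≠ 0), so for every y in C^3 the equation (I - K) x = y has a unique solution.

K has rank 2 and factors as K = U V^T = u1 v1^T + u2 v2^T with u1 = (-2, 0, -2), v1 = (-1, 1, 1), u2 = (1, -2, -1), v2 = (-3, 2, -1) (multiplying out reproduces the displayed K). The nonzero eigenvalues of U V^T coincide with those of the 2 x 2 matrix G = V^T U = [[v1·u1, v1·u2], [v2·u1, v2·u2]] = [[0, -4], [8, -6]], and by the Sylvester determinant identity det(I_3 - U V^T) = det(I_2 - V^T U) = det([[1, 4], [-8, 7]]) = (1)(7) - (4)(-8) = 39. (Direct check: I - K =
[[2, 0, 3],
 [-6, 5, -2],
 [-5, 4, 2]]
has determinant 39.) The finite-dimensional Fredholm alternative says: either (I - K) is invertible, or ker(I - K) ≠ {0} and then range(I - K) = ker((I - K)^*)^⊥, with dim ker(I - K) = dim ker((I - K)^*). Since det(I - K) ≠ 0, 1 is not an eigenvalue of K and ker(I - K) = {0}, so we are in the first case: for every y there is a unique x = (I - K)^(-1) y. (Explicitly, by the Woodbury identity, (I - U V^T)^(-1) = I + U (I_2 - G)^(-1) V^T.)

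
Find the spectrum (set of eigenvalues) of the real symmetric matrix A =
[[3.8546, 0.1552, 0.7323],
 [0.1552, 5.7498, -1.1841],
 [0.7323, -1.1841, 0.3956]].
sigma(A) ≈ {0, 4, 6}

A is real symmetric, so its spectrum consists of real eigenvalues. Expanding the characteristic polynomial of the displayed matrix gives
  det(λ I - A) = p(λ) = λ^3 + (-10)λ^2 + (24)λ + (-0.0012).
Solving p(λ) = 0 yields eigenvalues ≈ 0, 4, 6. (A is shown rounded to 4 decimals, so these recover the underlying integer eigenvalues to within that precision.)
Verification: the trace of A = 10 equals the sum of eigenvalues 10, and det(A) ≈ 0.0012 matches the eigenvalue product 0.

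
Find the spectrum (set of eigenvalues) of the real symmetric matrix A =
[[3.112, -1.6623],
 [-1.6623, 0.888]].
sigma(A) ≈ {0, 4}

A is real symmetric, so its spectrum consists of real eigenvalues. Expanding the characteristic polynomial of the displayed matrix gives
  det(λ I - A) = p(λ) = λ^2 + (-4)λ + (0).
Solving p(λ) = 0 yields eigenvalues ≈ 0, 4. (A is shown rounded to 4 decimals, so these recover the underlying integer eigenvalues to within that precision.)
Verification: the trace of A = 4 equals the sum of eigenvalues 4, and det(A) ≈ 0.0002 matches the eigenvalue product 0.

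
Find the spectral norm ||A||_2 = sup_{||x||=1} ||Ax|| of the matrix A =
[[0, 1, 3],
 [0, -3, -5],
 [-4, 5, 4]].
||A||_2 ≈ 9.4754 (= sqrt(largest eigenvalue of A^T A))

||A||_2 = sigma_max(A) = sqrt(lambda_max(A^T A)). Form the symmetric matrix M = A^T A =
[[16, -20, -16],
 [-20, 35, 38],
 [-16, 38, 50]].
Its characteristic polynomial (trace, sum of principal 2x2 minors, determinant of M give the coefficients) is
  p(λ) = det(λ I - M) = λ^3 - 101λ^2 + 1010λ - 256.
No integer candidate from the rational root theorem (±divisors of 256) is a root, so the roots are irrational. The cubic discriminant is Δ = 5698100484 > 0, so there are three distinct real roots. p(0) = -256 and p(1) = 654 have opposite signs, so a root lies in (0, 1); Newton's method refines it to λ ≈ 0.2602. p(10) = 744 and p(11) = -36 have opposite signs, so a root lies in (10, 11); Newton's method refines it to λ ≈ 10.9575. p(89) = -5418 and p(90) = 1544 have opposite signs, so a root lies in (89, 90); Newton's method refines it to λ ≈ 89.7823. Check (Vieta): the three roots sum to 101, matching tr M = 101.
So the eigenvalues of A^T A are ≈ 0.2602, 10.9575, 89.7823 (all ≥ 0, as they must be for A^T A). The largest is λ_max ≈ 89.7823, hence ||A||_2 = sqrt(λ_max) ≈ 9.4754.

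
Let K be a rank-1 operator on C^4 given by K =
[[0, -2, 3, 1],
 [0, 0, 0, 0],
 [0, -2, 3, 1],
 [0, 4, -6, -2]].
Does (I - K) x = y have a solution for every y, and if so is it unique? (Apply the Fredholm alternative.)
(I - K) is singular (det(I - K) = 0, i.e. 1 ∈ sigma(K)). (I - K) x = y is solvable iff y ⊥ ker((I - K)^*) = span{(0, -2, 3, 1)}, i.e. iff -2y_2 + 3y_3 + y_4 = 0. When solvable, the solutions are x = y + c·(1, 0, 1, -2), c arbitrary (ker(I - K) = span{(1, 0, 1, -2)}, dimension 1).

K has rank 1, so it is an outer product K = u v^T: every row of K is a multiple of one row vector. Reading off the entries, u = (1, 0, 1, -2) and v = (0, -2, 3, 1) (row i of K equals u_i·v^T). A rank-one matrix u v^T satisfies K u = u (v·u) and kills the (3)-dimensional subspace v^⊥, so its characteristic polynomial is lambda^3 (lambda - v·u) with v·u = tr K = 1. Hence the eigenvalues of I - K are 1 (multiplicity 3) and 1 - (1) = 0, so det(I - K) = 0. (Direct check: I - K =
[[1, 2, -3, -1],
 [0, 1, 0, 0],
 [0, 2, -2, -1],
 [0, -4, 6, 3]]
has determinant 0.) So 1 is an eigenvalue of K and (I - K) is not invertible. The finite-dimensional Fredholm alternative says: either (I - K) is invertible, or ker(I - K) ≠ {0} and then range(I - K) = ker((I - K)^*)^⊥, with dim ker(I - K) = dim ker((I - K)^*). We are in the second case, so we need both kernels. Kernel of I - K: (I - K) u = u - u (v·u) = u - u = 0, so ker(I - K) = span{u} = span{(1, 0, 1, -2)} (it is exactly 1-dimensional because rank(I - K) = 3). Kernel of the adjoint: K is real, so (I - K)^* = I - K^T = I - v u^T, and (I - v u^T) v = v - v (u·v) = 0; hence ker((I - K)^*) = span{v} = span{(0, -2, 3, 1)}. Therefore (I - K) x = y is solvable iff <y, v> = 0, i.e. iff -2y_2 + 3y_3 + y_4 = 0. When this holds, K y = u (v·y) = 0, so (I - K) y = y and x = y is a particular solution; the full solution set is the line x = y + c·u = y + c·(1, 0, 1, -2), c ∈ C.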